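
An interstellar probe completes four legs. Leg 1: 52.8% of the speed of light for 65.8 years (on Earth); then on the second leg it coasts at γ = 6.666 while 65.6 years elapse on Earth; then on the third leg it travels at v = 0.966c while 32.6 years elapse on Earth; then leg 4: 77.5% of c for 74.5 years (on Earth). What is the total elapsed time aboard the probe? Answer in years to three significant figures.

τ = 121 years

Leg 1: β = 0.528; γ = 1/√(1 − 0.528²) = 1/√0.7212 = 1.178; τ_1 = 65.8/1.178 = 55.88 years.
Leg 2: γ = 6.666; τ_2 = 65.6/6.666 = 9.841 years.
Leg 3: γ = 1/√(1 − 0.966²) = 1/√0.06684 = 3.868; τ_3 = 32.6/3.868 = 8.428 years.
Leg 4: β = 0.775; γ = 1/√(1 − 0.775²) = 1/√0.3994 = 1.582; τ_4 = 74.5/1.582 = 47.08 years.
Total: 55.88 + 9.841 + 8.428 + 47.08 years.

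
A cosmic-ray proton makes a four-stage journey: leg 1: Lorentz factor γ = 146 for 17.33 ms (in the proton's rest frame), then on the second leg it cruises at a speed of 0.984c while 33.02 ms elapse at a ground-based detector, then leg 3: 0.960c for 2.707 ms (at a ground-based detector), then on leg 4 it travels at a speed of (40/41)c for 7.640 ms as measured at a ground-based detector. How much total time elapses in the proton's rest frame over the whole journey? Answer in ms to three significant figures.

τ = 25.6 ms

Leg 1: 17.33 ms is already measured in the proton's rest frame.
Leg 2: γ = 1/√(1 − 0.984²) = 1/√0.03174 = 5.613; τ_2 = 33.02/5.613 = 5.883 ms.
Leg 3: γ = 1/√(1 − 0.960²) = 25/7 ≈ 3.571; τ_3 = 2.707/3.571 = 0.7580 ms.
Leg 4: γ = 1/√(1 − (40/41)²) = 41/9 ≈ 4.556; τ_4 = 7.640/4.556 = 1.677 ms.
Total: 17.33 + 5.883 + 0.7580 + 1.677 ms.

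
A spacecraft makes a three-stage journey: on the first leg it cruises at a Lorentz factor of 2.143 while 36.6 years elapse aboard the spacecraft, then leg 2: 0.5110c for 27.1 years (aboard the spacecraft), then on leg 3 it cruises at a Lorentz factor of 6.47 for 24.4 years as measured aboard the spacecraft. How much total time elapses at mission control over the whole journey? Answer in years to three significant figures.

Leg 1: γ = 2.143; Δt_1 = 2.143 × 36.6 = 78.43 years.
Leg 2: γ = 1/√(1 − 0.5110²) = 1/√0.7389 = 1.163; Δt_2 = 1.163 × 27.1 = 31.53 years.
Leg 3: γ = 6.47; Δt_3 = 6.470 × 24.4 = 157.9 years.
Total: 78.43 + 31.53 + 157.9 years.

Δt = 268 years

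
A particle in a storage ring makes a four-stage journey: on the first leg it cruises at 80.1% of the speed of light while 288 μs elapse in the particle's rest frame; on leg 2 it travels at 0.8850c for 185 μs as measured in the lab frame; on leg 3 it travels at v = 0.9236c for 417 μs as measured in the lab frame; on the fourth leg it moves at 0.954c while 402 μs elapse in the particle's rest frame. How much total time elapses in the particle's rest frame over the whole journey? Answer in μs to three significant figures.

τ = 936 μs

Leg 1: 288 μs is already measured in the particle's rest frame.
Leg 2: γ = 1/√(1 − 0.8850²) = 1/√0.2168 = 2.148; τ_2 = 185/2.148 = 86.13 μs.
Leg 3: γ = 1/√(1 − 0.9236²) = 1/√0.1470 = 2.609; τ_3 = 417/2.609 = 159.9 μs.
Leg 4: 402 μs is already measured in the particle's rest frame.
Total: 288.0 + 86.13 + 159.9 + 402.0 μs.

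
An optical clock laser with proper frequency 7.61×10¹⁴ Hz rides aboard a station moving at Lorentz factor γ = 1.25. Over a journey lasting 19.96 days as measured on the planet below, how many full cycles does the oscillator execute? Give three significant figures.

N = 1.05×10²¹

γ = 1.25
The oscillator's own cycle count is N = f × τ where τ is the proper time aboard the station. τ = Δt/γ = 19.96/1.250 = 15.97 days = 1.380×10⁶ s.
N = 7.61×10¹⁴ × 1.380×10⁶ = 1.050×10²¹.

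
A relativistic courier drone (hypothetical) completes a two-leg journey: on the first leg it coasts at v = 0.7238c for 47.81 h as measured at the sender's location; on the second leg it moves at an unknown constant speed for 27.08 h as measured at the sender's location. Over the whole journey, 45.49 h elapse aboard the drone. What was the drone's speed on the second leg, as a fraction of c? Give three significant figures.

Leg 1: γ = 1/√(1 − 0.7238²) = 1/√0.4761 = 1.449; τ_1 = 47.81/1.449 = 32.99 h.
Leg 2: speed unknown; τ_2 = 27.08/γ_2.
Total proper time: 32.99 + τ_2 = 45.49, so τ_2 = 45.49 − 32.99 = 12.50 h.
γ_2 = 27.08/12.50 = 2.166; β = √(1 − 1/γ²) = √0.7869.

β = 0.887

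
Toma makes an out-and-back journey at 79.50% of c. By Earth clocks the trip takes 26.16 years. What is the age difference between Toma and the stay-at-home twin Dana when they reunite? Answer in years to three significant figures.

Δt − τ = 10.3 years

β = 0.7950; γ = 1/√(1 − 0.7950²) = 1/√0.3680 = 1.649
Toma's elapsed proper time: τ = 26.16/1.649 = 15.87 years.
Age gap = Δt − τ = 26.16 − 15.87 years.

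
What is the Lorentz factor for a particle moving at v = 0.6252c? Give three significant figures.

γ = 1.28

γ = 1/√(1 − 0.6252²) = 1/√0.6091 = 1.281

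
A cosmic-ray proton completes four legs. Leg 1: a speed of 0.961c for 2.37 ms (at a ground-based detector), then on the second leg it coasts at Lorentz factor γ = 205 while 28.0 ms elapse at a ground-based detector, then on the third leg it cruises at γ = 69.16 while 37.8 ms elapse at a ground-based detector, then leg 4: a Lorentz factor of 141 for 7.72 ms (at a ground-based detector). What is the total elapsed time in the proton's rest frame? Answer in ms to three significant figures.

Leg 1: γ = 1/√(1 − 0.961²) = 1/√0.07648 = 3.616; τ_1 = 2.37/3.616 = 0.6554 ms.
Leg 2: γ = 205; τ_2 = 28.0/205.0 = 0.1366 ms.
Leg 3: γ = 69.16; τ_3 = 37.8/69.16 = 0.5466 ms.
Leg 4: γ = 141; τ_4 = 7.72/141.0 = 0.05475 ms.
Total: 0.6554 + 0.1366 + 0.5466 + 0.05475 ms.

τ = 1.39 ms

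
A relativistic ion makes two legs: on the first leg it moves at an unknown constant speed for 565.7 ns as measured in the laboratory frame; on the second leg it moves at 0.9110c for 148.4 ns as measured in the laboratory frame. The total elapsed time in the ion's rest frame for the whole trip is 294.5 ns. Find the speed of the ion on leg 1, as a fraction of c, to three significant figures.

β = 0.911

Leg 1: speed unknown; τ_1 = 565.7/γ_1.
Leg 2: γ = 1/√(1 − 0.9110²) = 1/√0.1701 = 2.425; τ_2 = 148.4/2.425 = 61.20 ns.
Total proper time: τ_1 + 61.20 = 294.5, so τ_1 = 294.5 − 61.20 = 233.3 ns.
γ_1 = 565.7/233.3 = 2.425; β = √(1 − 1/γ²) = √0.8299.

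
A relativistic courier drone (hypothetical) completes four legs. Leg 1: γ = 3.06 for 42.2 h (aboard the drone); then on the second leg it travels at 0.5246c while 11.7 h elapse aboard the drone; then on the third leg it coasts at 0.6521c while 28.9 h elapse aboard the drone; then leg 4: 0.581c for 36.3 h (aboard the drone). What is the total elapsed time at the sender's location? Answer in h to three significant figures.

Δt = 226 h

Leg 1: γ = 3.06; Δt_1 = 3.060 × 42.2 = 129.1 h.
Leg 2: γ = 1/√(1 − 0.5246²) = 1/√0.7248 = 1.175; Δt_2 = 1.175 × 11.7 = 13.74 h.
Leg 3: γ = 1/√(1 − 0.6521²) = 1/√0.5748 = 1.319; Δt_3 = 1.319 × 28.9 = 38.12 h.
Leg 4: γ = 1/√(1 − 0.581²) = 1/√0.6624 = 1.229; Δt_4 = 1.229 × 36.3 = 44.60 h.
Total: 129.1 + 13.74 + 38.12 + 44.60 h.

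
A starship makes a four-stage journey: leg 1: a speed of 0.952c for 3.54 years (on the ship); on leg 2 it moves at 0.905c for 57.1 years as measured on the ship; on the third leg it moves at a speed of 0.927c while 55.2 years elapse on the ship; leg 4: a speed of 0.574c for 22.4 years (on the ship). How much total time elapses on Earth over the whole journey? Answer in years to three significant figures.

Δt = 320 years

Leg 1: γ = 1/√(1 − 0.952²) = 1/√0.09370 = 3.267; Δt_1 = 3.267 × 3.54 = 11.56 years.
Leg 2: γ = 1/√(1 − 0.905²) = 1/√0.1810 = 2.351; Δt_2 = 2.351 × 57.1 = 134.2 years.
Leg 3: γ = 1/√(1 − 0.927²) = 1/√0.1407 = 2.666; Δt_3 = 2.666 × 55.2 = 147.2 years.
Leg 4: γ = 1/√(1 − 0.574²) = 1/√0.6705 = 1.221; Δt_4 = 1.221 × 22.4 = 27.36 years.
Total: 11.56 + 134.2 + 147.2 + 27.36 years.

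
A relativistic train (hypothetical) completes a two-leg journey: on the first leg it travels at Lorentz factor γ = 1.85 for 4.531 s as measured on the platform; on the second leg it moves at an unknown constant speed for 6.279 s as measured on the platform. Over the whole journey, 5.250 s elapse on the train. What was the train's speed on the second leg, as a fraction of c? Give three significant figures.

Leg 1: γ = 1.85; τ_1 = 4.531/1.850 = 2.449 s.
Leg 2: speed unknown; τ_2 = 6.279/γ_2.
Total proper time: 2.449 + τ_2 = 5.250, so τ_2 = 5.250 − 2.449 = 2.801 s.
γ_2 = 6.279/2.801 = 2.242; β = √(1 − 1/γ²) = √0.8010.

β = 0.895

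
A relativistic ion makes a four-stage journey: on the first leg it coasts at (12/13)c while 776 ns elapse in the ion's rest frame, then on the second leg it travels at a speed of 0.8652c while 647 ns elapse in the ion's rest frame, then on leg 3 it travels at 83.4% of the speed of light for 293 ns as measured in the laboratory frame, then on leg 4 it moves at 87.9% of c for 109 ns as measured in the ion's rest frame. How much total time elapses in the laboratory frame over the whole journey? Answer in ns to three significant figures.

Leg 1: γ = 1/√(1 − (12/13)²) = 13/5 = 2.600; Δt_1 = 2.600 × 776 = 2018 ns.
Leg 2: γ = 1/√(1 − 0.8652²) = 1/√0.2514 = 1.994; Δt_2 = 1.994 × 647 = 1290 ns.
Leg 3: 293 ns is already measured in the laboratory frame.
Leg 4: β = 0.879; γ = 1/√(1 − 0.879²) = 1/√0.2274 = 2.097; Δt_4 = 2.097 × 109 = 228.6 ns.
Total: 2018 + 1290 + 293.0 + 228.6 ns.

Δt = 3830 ns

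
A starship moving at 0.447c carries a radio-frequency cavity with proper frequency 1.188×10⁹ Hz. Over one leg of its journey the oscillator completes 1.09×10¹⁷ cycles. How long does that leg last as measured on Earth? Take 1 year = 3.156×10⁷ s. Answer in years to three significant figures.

γ = 1/√(1 − 0.447²) = 1/√0.8002 = 1.118
Proper time for N cycles: τ = N/f = 1.09×10¹⁷/(1.188×10⁹) = 9.175×10⁷ s = 2.907 years.
Lab-frame duration Δt = γτ = 1.118 × 2.907 = 3.250 years.

Δt = 3.25 years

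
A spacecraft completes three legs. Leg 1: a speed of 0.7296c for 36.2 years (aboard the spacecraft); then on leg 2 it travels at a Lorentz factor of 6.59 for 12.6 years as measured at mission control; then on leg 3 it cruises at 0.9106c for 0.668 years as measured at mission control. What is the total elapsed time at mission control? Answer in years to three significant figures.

Leg 1: γ = 1/√(1 − 0.7296²) = 1/√0.4677 = 1.462; Δt_1 = 1.462 × 36.2 = 52.93 years.
Leg 2: 12.6 years is already measured at mission control.
Leg 3: 0.668 years is already measured at mission control.
Total: 52.93 + 12.60 + 0.6680 years.

Δt = 66.2 years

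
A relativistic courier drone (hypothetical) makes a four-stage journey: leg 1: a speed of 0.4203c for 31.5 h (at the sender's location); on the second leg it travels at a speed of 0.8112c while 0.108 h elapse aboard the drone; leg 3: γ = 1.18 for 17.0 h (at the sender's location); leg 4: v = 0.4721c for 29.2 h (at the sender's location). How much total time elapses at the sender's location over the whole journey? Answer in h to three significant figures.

Δt = 77.9 h

Leg 1: 31.5 h is already measured at the sender's location.
Leg 2: γ = 1/√(1 − 0.8112²) = 1/√0.3420 = 1.710; Δt_2 = 1.710 × 0.108 = 0.1847 h.
Leg 3: 17.0 h is already measured at the sender's location.
Leg 4: 29.2 h is already measured at the sender's location.
Total: 31.50 + 0.1847 + 17.00 + 29.20 h.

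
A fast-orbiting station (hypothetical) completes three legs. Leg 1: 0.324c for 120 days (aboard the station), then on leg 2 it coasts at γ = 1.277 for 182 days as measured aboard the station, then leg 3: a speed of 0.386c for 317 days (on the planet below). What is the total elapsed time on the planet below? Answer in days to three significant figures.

Leg 1: γ = 1/√(1 − 0.324²) = 1/√0.8950 = 1.057; Δt_1 = 1.057 × 120 = 126.8 days.
Leg 2: γ = 1.277; Δt_2 = 1.277 × 182 = 232.4 days.
Leg 3: 317 days is already measured on the planet below.
Total: 126.8 + 232.4 + 317.0 days.

Δt = 676 days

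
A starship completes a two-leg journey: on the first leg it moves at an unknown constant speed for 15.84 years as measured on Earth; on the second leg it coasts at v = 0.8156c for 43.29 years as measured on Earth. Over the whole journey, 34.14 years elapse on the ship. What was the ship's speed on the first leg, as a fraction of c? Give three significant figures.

β = 0.819

Leg 1: speed unknown; τ_1 = 15.84/γ_1.
Leg 2: γ = 1/√(1 − 0.8156²) = 1/√0.3348 = 1.728; τ_2 = 43.29/1.728 = 25.05 years.
Total proper time: τ_1 + 25.05 = 34.14, so τ_1 = 34.14 − 25.05 = 9.092 years.
γ_1 = 15.84/9.092 = 1.742; β = √(1 − 1/γ²) = √0.6706.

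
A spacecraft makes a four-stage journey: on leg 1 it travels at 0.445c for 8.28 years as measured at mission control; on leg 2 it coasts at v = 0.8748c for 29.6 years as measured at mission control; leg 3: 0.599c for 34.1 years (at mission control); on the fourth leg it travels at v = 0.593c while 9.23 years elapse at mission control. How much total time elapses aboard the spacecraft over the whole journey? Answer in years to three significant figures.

τ = 56.5 years

Leg 1: γ = 1/√(1 − 0.445²) = 1/√0.8020 = 1.117; τ_1 = 8.28/1.117 = 7.415 years.
Leg 2: γ = 1/√(1 − 0.8748²) = 1/√0.2347 = 2.064; τ_2 = 29.6/2.064 = 14.34 years.
Leg 3: γ = 1/√(1 − 0.599²) = 1/√0.6412 = 1.249; τ_3 = 34.1/1.249 = 27.31 years.
Leg 4: γ = 1/√(1 − 0.593²) = 1/√0.6484 = 1.242; τ_4 = 9.23/1.242 = 7.432 years.
Total: 7.415 + 14.34 + 27.31 + 7.432 years.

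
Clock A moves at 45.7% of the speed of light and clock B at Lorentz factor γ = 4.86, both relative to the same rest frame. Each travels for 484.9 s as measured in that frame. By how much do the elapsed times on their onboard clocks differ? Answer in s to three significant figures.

A: β = 0.457; γ = 1/√(1 − 0.457²) = 1/√0.7912 = 1.124; τ_A = 484.9/1.124 = 431.3 s.
B: γ = 4.86; τ_B = 484.9/4.860 = 99.77 s.

|τ_A − τ_B| = 332 s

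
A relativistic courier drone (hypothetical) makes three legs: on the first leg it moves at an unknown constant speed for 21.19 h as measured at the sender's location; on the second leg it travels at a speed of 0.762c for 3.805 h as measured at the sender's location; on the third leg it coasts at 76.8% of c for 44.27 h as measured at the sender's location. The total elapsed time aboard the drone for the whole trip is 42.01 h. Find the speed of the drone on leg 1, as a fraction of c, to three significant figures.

β = 0.849

Leg 1: speed unknown; τ_1 = 21.19/γ_1.
Leg 2: γ = 1/√(1 − 0.762²) = 1/√0.4194 = 1.544; τ_2 = 3.805/1.544 = 2.464 h.
Leg 3: β = 0.768; γ = 1/√(1 − 0.768²) = 1/√0.4102 = 1.561; τ_3 = 44.27/1.561 = 28.35 h.
Total proper time: τ_1 + 2.464 + 28.35 = 42.01, so τ_1 = 42.01 − 30.82 = 11.19 h.
γ_1 = 21.19/11.19 = 1.893; β = √(1 − 1/γ²) = √0.7210.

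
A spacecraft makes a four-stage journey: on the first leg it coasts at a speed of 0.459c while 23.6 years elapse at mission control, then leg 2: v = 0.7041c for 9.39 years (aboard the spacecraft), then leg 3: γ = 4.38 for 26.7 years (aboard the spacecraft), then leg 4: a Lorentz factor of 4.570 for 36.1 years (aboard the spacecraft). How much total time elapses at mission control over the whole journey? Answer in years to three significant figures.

Δt = 319 years

Leg 1: 23.6 years is already measured at mission control.
Leg 2: γ = 1/√(1 − 0.7041²) = 1/√0.5042 = 1.408; Δt_2 = 1.408 × 9.39 = 13.22 years.
Leg 3: γ = 4.38; Δt_3 = 4.380 × 26.7 = 116.9 years.
Leg 4: γ = 4.570; Δt_4 = 4.570 × 36.1 = 165.0 years.
Total: 23.60 + 13.22 + 116.9 + 165.0 years.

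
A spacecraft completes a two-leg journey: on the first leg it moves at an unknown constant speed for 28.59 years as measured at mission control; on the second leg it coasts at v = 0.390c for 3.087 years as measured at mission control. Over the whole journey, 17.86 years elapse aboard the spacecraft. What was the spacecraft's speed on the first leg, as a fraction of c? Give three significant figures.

Leg 1: speed unknown; τ_1 = 28.59/γ_1.
Leg 2: γ = 1/√(1 − 0.390²) = 1/√0.8479 = 1.086; τ_2 = 3.087/1.086 = 2.843 years.
Total proper time: τ_1 + 2.843 = 17.86, so τ_1 = 17.86 − 2.843 = 15.02 years.
γ_1 = 28.59/15.02 = 1.904; β = √(1 − 1/γ²) = √0.7241.

β = 0.851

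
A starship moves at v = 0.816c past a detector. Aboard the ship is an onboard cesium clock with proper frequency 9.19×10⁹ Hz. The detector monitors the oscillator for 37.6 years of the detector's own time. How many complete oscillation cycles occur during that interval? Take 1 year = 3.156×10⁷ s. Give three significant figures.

N = 6.30×10¹⁸

γ = 1/√(1 − 0.816²) = 1/√0.3341 = 1.730
During 37.6 years of lab time, the oscillator's proper time advances by τ = Δt/γ = 37.6/1.730 = 21.73 years = 6.859×10⁸ s.
N = f × τ = 9.19×10⁹ × 6.859×10⁸ = 6.304×10¹⁸.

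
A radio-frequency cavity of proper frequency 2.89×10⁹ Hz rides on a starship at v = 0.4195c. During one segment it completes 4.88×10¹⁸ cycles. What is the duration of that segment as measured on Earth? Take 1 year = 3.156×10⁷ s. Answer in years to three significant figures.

γ = 1/√(1 − 0.4195²) = 1/√0.8240 = 1.102
Proper time for N cycles: τ = N/f = 4.88×10¹⁸/(2.89×10⁹) = 1.689×10⁹ s = 53.50 years.
Lab-frame duration Δt = γτ = 1.102 × 53.50 = 58.94 years.

Δt = 58.9 years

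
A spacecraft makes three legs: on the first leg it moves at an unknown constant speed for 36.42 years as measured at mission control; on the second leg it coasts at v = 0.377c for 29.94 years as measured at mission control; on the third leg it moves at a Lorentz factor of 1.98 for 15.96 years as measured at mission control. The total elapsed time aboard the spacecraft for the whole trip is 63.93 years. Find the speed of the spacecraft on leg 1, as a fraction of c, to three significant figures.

Leg 1: speed unknown; τ_1 = 36.42/γ_1.
Leg 2: γ = 1/√(1 − 0.377²) = 1/√0.8579 = 1.080; τ_2 = 29.94/1.080 = 27.73 years.
Leg 3: γ = 1.98; τ_3 = 15.96/1.980 = 8.061 years.
Total proper time: τ_1 + 27.73 + 8.061 = 63.93, so τ_1 = 63.93 − 35.79 = 28.14 years.
γ_1 = 36.42/28.14 = 1.294; β = √(1 − 1/γ²) = √0.4031.

β = 0.635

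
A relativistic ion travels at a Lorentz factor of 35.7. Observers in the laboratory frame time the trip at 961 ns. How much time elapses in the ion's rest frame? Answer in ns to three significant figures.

τ = 26.9 ns

γ = 35.7
The interval measured in the laboratory frame is the dilated one; the clock in the ion's rest frame measures the proper time τ = Δt/γ = 961/35.70 ns.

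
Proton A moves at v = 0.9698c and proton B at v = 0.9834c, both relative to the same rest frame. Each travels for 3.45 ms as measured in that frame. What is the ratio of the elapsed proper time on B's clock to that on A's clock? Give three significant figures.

τ_B/τ_A = 0.744

A: γ = 1/√(1 − 0.9698²) = 1/√0.05949 = 4.100. B: γ = 1/√(1 − 0.9834²) = 1/√0.03292 = 5.511.
τ_A/τ_B = γ_B/γ_A = 5.511/4.100 = 1.344, so τ_B/τ_A = 0.7440.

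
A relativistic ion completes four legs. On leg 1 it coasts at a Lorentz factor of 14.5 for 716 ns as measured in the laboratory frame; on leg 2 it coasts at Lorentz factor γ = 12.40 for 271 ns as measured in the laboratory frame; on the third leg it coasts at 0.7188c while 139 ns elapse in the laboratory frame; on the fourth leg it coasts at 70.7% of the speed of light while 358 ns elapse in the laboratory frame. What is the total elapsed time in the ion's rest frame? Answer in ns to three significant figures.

τ = 421 ns

Leg 1: γ = 14.5; τ_1 = 716/14.50 = 49.38 ns.
Leg 2: γ = 12.40; τ_2 = 271/12.40 = 21.85 ns.
Leg 3: γ = 1/√(1 − 0.7188²) = 1/√0.4833 = 1.438; τ_3 = 139/1.438 = 96.64 ns.
Leg 4: β = 0.707; γ = 1/√(1 − 0.707²) = 1/√0.5002 = 1.414; τ_4 = 358/1.414 = 253.2 ns.
Total: 49.38 + 21.85 + 96.64 + 253.2 ns.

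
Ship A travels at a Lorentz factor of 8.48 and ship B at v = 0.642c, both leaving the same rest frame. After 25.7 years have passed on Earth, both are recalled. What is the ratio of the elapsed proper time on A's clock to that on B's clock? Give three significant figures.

τ_A/τ_B = 0.154

A: γ = 8.48. B: γ = 1/√(1 − 0.642²) = 1/√0.5878 = 1.304.
τ_A/τ_B = γ_B/γ_A = 1.304/8.480 = 0.1538, so τ_A/τ_B = 0.1538.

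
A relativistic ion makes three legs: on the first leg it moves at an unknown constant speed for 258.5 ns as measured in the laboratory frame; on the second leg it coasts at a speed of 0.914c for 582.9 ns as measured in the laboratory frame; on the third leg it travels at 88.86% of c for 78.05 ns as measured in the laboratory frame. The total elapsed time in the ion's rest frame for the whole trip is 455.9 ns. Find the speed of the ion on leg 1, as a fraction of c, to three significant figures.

β = 0.704

Leg 1: speed unknown; τ_1 = 258.5/γ_1.
Leg 2: γ = 1/√(1 − 0.914²) = 1/√0.1646 = 2.465; τ_2 = 582.9/2.465 = 236.5 ns.
Leg 3: β = 0.8886; γ = 1/√(1 − 0.8886²) = 1/√0.2104 = 2.180; τ_3 = 78.05/2.180 = 35.80 ns.
Total proper time: τ_1 + 236.5 + 35.80 = 455.9, so τ_1 = 455.9 − 272.3 = 183.6 ns.
γ_1 = 258.5/183.6 = 1.408; β = √(1 − 1/γ²) = √0.4955.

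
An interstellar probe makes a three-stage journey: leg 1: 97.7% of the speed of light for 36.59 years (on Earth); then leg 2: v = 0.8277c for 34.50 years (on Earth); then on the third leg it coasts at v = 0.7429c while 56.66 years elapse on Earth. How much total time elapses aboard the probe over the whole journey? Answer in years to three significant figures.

Leg 1: β = 0.977; γ = 1/√(1 − 0.977²) = 1/√0.04547 = 4.690; τ_1 = 36.59/4.690 = 7.802 years.
Leg 2: γ = 1/√(1 − 0.8277²) = 1/√0.3149 = 1.782; τ_2 = 34.50/1.782 = 19.36 years.
Leg 3: γ = 1/√(1 − 0.7429²) = 1/√0.4481 = 1.494; τ_3 = 56.66/1.494 = 37.93 years.
Total: 7.802 + 19.36 + 37.93 years.

τ = 65.1 years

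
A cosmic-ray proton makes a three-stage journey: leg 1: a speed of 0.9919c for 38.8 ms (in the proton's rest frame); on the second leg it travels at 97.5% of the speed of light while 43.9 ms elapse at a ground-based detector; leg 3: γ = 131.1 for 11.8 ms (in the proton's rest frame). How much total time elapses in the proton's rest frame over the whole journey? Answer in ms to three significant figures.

Leg 1: 38.8 ms is already measured in the proton's rest frame.
Leg 2: β = 0.975; γ = 1/√(1 − 0.975²) = 1/√0.04938 = 4.500; τ_2 = 43.9/4.500 = 9.755 ms.
Leg 3: 11.8 ms is already measured in the proton's rest frame.
Total: 38.80 + 9.755 + 11.80 ms.

τ = 60.4 ms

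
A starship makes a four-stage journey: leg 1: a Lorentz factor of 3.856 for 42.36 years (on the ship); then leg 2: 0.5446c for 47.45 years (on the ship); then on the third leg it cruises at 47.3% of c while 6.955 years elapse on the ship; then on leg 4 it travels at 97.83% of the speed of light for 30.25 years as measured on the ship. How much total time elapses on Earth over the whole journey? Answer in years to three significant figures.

Δt = 374 years

Leg 1: γ = 3.856; Δt_1 = 3.856 × 42.36 = 163.3 years.
Leg 2: γ = 1/√(1 − 0.5446²) = 1/√0.7034 = 1.192; Δt_2 = 1.192 × 47.45 = 56.58 years.
Leg 3: β = 0.473; γ = 1/√(1 − 0.473²) = 1/√0.7763 = 1.135; Δt_3 = 1.135 × 6.955 = 7.894 years.
Leg 4: β = 0.9783; γ = 1/√(1 − 0.9783²) = 1/√0.04293 = 4.826; Δt_4 = 4.826 × 30.25 = 146.0 years.
Total: 163.3 + 56.58 + 7.894 + 146.0 years.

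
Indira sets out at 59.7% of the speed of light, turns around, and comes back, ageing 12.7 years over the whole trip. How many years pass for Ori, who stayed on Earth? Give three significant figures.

Δt = 15.8 years

β = 0.597; γ = 1/√(1 − 0.597²) = 1/√0.6436 = 1.247
Earth-frame duration is the dilated interval: Δt = γτ = 1.247 × 12.7 years.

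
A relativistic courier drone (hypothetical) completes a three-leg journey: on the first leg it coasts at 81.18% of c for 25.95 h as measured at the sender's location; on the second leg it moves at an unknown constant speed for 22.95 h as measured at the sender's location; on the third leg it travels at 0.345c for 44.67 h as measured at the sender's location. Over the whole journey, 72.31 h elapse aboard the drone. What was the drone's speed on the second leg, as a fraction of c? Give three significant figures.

β = 0.748

Leg 1: β = 0.8118; γ = 1/√(1 − 0.8118²) = 1/√0.3410 = 1.713; τ_1 = 25.95/1.713 = 15.15 h.
Leg 2: speed unknown; τ_2 = 22.95/γ_2.
Leg 3: γ = 1/√(1 − 0.345²) = 1/√0.8810 = 1.065; τ_3 = 44.67/1.065 = 41.93 h.
Total proper time: 15.15 + τ_2 + 41.93 = 72.31, so τ_2 = 72.31 − 57.08 = 15.23 h.
γ_2 = 22.95/15.23 = 1.507; β = √(1 − 1/γ²) = √0.5596.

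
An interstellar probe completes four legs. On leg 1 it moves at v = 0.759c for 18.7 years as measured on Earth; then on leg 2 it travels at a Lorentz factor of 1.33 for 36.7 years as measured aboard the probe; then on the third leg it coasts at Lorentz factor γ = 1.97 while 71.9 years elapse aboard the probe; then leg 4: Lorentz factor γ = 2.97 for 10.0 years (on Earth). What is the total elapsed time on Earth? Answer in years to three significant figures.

Leg 1: 18.7 years is already measured on Earth.
Leg 2: γ = 1.33; Δt_2 = 1.330 × 36.7 = 48.81 years.
Leg 3: γ = 1.97; Δt_3 = 1.970 × 71.9 = 141.6 years.
Leg 4: 10.0 years is already measured on Earth.
Total: 18.70 + 48.81 + 141.6 + 10.00 years.

Δt = 219 years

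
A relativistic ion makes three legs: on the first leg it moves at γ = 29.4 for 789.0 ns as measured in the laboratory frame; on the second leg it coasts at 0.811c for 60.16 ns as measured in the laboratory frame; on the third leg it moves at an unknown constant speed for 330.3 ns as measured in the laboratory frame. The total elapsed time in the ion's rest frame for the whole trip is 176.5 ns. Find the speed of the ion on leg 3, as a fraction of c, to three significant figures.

Leg 1: γ = 29.4; τ_1 = 789.0/29.40 = 26.84 ns.
Leg 2: γ = 1/√(1 − 0.811²) = 1/√0.3423 = 1.709; τ_2 = 60.16/1.709 = 35.20 ns.
Leg 3: speed unknown; τ_3 = 330.3/γ_3.
Total proper time: 26.84 + 35.20 + τ_3 = 176.5, so τ_3 = 176.5 − 62.03 = 114.5 ns.
γ_3 = 330.3/114.5 = 2.886; β = √(1 − 1/γ²) = √0.8799.

β = 0.938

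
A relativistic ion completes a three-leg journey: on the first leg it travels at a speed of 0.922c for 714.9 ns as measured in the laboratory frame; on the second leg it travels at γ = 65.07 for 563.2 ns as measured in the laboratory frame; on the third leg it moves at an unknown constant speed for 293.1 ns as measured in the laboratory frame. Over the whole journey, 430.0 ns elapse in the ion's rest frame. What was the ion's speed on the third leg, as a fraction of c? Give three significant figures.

β = 0.870

Leg 1: γ = 1/√(1 − 0.922²) = 1/√0.1499 = 2.583; τ_1 = 714.9/2.583 = 276.8 ns.
Leg 2: γ = 65.07; τ_2 = 563.2/65.07 = 8.655 ns.
Leg 3: speed unknown; τ_3 = 293.1/γ_3.
Total proper time: 276.8 + 8.655 + τ_3 = 430.0, so τ_3 = 430.0 − 285.5 = 144.5 ns.
γ_3 = 293.1/144.5 = 2.028; β = √(1 − 1/γ²) = √0.7568.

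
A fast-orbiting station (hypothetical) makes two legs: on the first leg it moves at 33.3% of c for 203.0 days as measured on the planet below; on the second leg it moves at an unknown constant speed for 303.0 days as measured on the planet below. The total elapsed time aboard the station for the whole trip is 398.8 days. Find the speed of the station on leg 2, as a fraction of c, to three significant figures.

β = 0.729

Leg 1: β = 0.333; γ = 1/√(1 − 0.333²) = 1/√0.8891 = 1.061; τ_1 = 203.0/1.061 = 191.4 days.
Leg 2: speed unknown; τ_2 = 303.0/γ_2.
Total proper time: 191.4 + τ_2 = 398.8, so τ_2 = 398.8 − 191.4 = 207.4 days.
γ_2 = 303.0/207.4 = 1.461; β = √(1 − 1/γ²) = √0.5315.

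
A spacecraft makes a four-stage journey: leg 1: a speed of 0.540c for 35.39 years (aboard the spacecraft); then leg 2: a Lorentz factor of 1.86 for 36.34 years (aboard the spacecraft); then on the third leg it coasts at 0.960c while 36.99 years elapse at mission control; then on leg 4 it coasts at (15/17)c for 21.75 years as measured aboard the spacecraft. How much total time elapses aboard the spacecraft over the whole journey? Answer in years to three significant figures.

Leg 1: 35.39 years is already measured aboard the spacecraft.
Leg 2: 36.34 years is already measured aboard the spacecraft.
Leg 3: γ = 1/√(1 − 0.960²) = 25/7 ≈ 3.571; τ_3 = 36.99/3.571 = 10.36 years.
Leg 4: 21.75 years is already measured aboard the spacecraft.
Total: 35.39 + 36.34 + 10.36 + 21.75 years.

τ = 104 years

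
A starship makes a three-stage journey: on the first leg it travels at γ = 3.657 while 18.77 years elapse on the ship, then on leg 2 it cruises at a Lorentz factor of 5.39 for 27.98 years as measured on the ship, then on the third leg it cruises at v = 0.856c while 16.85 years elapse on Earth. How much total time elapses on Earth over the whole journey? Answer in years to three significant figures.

Leg 1: γ = 3.657; Δt_1 = 3.657 × 18.77 = 68.64 years.
Leg 2: γ = 5.39; Δt_2 = 5.390 × 27.98 = 150.8 years.
Leg 3: 16.85 years is already measured on Earth.
Total: 68.64 + 150.8 + 16.85 years.

Δt = 236 years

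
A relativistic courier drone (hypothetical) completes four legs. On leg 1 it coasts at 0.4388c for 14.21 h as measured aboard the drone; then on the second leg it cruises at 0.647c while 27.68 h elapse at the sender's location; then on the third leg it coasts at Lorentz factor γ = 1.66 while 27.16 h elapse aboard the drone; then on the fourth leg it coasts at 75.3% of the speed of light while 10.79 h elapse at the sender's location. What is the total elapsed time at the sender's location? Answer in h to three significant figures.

Δt = 99.4 h

Leg 1: γ = 1/√(1 − 0.4388²) = 1/√0.8075 = 1.113; Δt_1 = 1.113 × 14.21 = 15.81 h.
Leg 2: 27.68 h is already measured at the sender's location.
Leg 3: γ = 1.66; Δt_3 = 1.660 × 27.16 = 45.09 h.
Leg 4: 10.79 h is already measured at the sender's location.
Total: 15.81 + 27.68 + 45.09 + 10.79 h.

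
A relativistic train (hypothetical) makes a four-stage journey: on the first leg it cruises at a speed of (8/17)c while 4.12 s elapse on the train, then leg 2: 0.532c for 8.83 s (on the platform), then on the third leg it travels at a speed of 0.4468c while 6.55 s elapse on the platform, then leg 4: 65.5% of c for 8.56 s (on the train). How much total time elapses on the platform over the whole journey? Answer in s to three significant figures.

Leg 1: γ = 1/√(1 − (8/17)²) = 17/15 ≈ 1.133; Δt_1 = 1.133 × 4.12 = 4.669 s.
Leg 2: 8.83 s is already measured on the platform.
Leg 3: 6.55 s is already measured on the platform.
Leg 4: β = 0.655; γ = 1/√(1 − 0.655²) = 1/√0.5710 = 1.323; Δt_4 = 1.323 × 8.56 = 11.33 s.
Total: 4.669 + 8.830 + 6.550 + 11.33 s.

Δt = 31.4 s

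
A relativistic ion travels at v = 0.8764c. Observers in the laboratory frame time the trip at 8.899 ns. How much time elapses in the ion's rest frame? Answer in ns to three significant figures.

τ = 4.29 ns

γ = 1/√(1 − 0.8764²) = 1/√0.2319 = 2.076
The interval measured in the laboratory frame is the dilated one; the clock in the ion's rest frame measures the proper time τ = Δt/γ = 8.899/2.076 ns.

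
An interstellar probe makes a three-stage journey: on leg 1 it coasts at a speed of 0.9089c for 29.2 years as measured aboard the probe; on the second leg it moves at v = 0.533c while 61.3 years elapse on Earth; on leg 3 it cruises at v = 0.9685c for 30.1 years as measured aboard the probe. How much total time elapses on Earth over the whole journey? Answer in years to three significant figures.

Δt = 252 years

Leg 1: γ = 1/√(1 − 0.9089²) = 1/√0.1739 = 2.398; Δt_1 = 2.398 × 29.2 = 70.02 years.
Leg 2: 61.3 years is already measured on Earth.
Leg 3: γ = 1/√(1 − 0.9685²) = 1/√0.06201 = 4.016; Δt_3 = 4.016 × 30.1 = 120.9 years.
Total: 70.02 + 61.30 + 120.9 years.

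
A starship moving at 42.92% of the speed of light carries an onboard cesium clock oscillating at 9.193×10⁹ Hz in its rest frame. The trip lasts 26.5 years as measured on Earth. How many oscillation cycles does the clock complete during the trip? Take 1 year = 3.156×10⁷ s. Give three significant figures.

β = 0.4292; γ = 1/√(1 − 0.4292²) = 1/√0.8158 = 1.107
The oscillator's own cycle count is N = f × τ where τ is the proper time on the ship. τ = Δt/γ = 26.5/1.107 = 23.94 years = 7.554×10⁸ s.
N = 9.193×10⁹ × 7.554×10⁸ = 6.944×10¹⁸.

N = 6.94×10¹⁸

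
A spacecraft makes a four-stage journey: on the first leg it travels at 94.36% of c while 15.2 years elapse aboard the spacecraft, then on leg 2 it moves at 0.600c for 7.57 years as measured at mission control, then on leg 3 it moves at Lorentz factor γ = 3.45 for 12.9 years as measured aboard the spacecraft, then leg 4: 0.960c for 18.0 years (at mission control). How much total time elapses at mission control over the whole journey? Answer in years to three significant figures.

Leg 1: β = 0.9436; γ = 1/√(1 − 0.9436²) = 1/√0.1096 = 3.020; Δt_1 = 3.020 × 15.2 = 45.91 years.
Leg 2: 7.57 years is already measured at mission control.
Leg 3: γ = 3.45; Δt_3 = 3.450 × 12.9 = 44.51 years.
Leg 4: 18.0 years is already measured at mission control.
Total: 45.91 + 7.570 + 44.51 + 18.00 years.

Δt = 116 years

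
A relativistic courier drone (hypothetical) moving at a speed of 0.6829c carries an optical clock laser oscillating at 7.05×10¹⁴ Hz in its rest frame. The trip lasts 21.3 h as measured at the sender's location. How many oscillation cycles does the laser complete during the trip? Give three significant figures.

N = 3.95×10¹⁹

γ = 1/√(1 − 0.6829²) = 1/√0.5336 = 1.369
The oscillator's own cycle count is N = f × τ where τ is the proper time aboard the drone. τ = Δt/γ = 21.3/1.369 = 15.56 h = 5.602×10⁴ s.
N = 7.05×10¹⁴ × 5.602×10⁴ = 3.949×10¹⁹.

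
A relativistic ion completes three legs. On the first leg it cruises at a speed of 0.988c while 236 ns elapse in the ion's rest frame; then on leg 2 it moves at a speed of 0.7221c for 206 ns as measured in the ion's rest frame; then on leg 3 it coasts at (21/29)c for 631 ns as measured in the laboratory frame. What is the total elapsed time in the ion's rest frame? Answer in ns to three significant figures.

Leg 1: 236 ns is already measured in the ion's rest frame.
Leg 2: 206 ns is already measured in the ion's rest frame.
Leg 3: γ = 1/√(1 − (21/29)²) = 29/20 = 1.450; τ_3 = 631/1.450 = 435.2 ns.
Total: 236.0 + 206.0 + 435.2 ns.

τ = 877 ns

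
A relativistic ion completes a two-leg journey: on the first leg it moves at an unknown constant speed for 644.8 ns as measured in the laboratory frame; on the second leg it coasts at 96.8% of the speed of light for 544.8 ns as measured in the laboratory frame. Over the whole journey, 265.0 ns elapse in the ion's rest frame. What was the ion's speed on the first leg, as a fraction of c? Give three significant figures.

Leg 1: speed unknown; τ_1 = 644.8/γ_1.
Leg 2: β = 0.968; γ = 1/√(1 − 0.968²) = 1/√0.06298 = 3.985; τ_2 = 544.8/3.985 = 136.7 ns.
Total proper time: τ_1 + 136.7 = 265.0, so τ_1 = 265.0 − 136.7 = 128.3 ns.
γ_1 = 644.8/128.3 = 5.026; β = √(1 − 1/γ²) = √0.9604.

β = 0.980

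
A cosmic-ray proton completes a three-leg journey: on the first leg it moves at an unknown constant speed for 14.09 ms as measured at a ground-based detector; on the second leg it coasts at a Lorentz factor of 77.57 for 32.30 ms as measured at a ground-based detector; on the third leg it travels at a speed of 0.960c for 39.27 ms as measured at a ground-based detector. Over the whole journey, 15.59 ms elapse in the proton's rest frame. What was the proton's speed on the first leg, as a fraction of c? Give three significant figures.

Leg 1: speed unknown; τ_1 = 14.09/γ_1.
Leg 2: γ = 77.57; τ_2 = 32.30/77.57 = 0.4164 ms.
Leg 3: γ = 1/√(1 − 0.960²) = 1/√0.07840 = 3.571; τ_3 = 39.27/3.571 = 11.00 ms.
Total proper time: τ_1 + 0.4164 + 11.00 = 15.59, so τ_1 = 15.59 − 11.41 = 4.178 ms.
γ_1 = 14.09/4.178 = 3.372; β = √(1 − 1/γ²) = √0.9121.

β = 0.955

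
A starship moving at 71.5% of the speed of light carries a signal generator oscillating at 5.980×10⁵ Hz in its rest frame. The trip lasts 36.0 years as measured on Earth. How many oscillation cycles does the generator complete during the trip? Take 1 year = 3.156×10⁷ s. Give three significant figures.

β = 0.715; γ = 1/√(1 − 0.715²) = 1/√0.4888 = 1.430
The oscillator's own cycle count is N = f × τ where τ is the proper time on the ship. τ = Δt/γ = 36.0/1.430 = 25.17 years = 7.943×10⁸ s.
N = 5.980×10⁵ × 7.943×10⁸ = 4.750×10¹⁴.

N = 4.75×10¹⁴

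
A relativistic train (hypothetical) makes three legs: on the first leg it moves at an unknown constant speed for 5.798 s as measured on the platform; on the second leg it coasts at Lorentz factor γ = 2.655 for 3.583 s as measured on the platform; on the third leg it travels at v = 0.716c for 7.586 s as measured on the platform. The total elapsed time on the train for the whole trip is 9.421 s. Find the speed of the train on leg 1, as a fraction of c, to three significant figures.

Leg 1: speed unknown; τ_1 = 5.798/γ_1.
Leg 2: γ = 2.655; τ_2 = 3.583/2.655 = 1.350 s.
Leg 3: γ = 1/√(1 − 0.716²) = 1/√0.4873 = 1.432; τ_3 = 7.586/1.432 = 5.296 s.
Total proper time: τ_1 + 1.350 + 5.296 = 9.421, so τ_1 = 9.421 − 6.645 = 2.776 s.
γ_1 = 5.798/2.776 = 2.089; β = √(1 − 1/γ²) = √0.7708.

β = 0.878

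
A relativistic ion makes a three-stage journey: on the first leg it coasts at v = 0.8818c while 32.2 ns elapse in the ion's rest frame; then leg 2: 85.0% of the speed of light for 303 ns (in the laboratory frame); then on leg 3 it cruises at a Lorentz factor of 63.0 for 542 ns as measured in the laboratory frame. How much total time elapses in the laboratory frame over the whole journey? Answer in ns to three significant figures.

Δt = 913 ns

Leg 1: γ = 1/√(1 − 0.8818²) = 1/√0.2224 = 2.120; Δt_1 = 2.120 × 32.2 = 68.27 ns.
Leg 2: 303 ns is already measured in the laboratory frame.
Leg 3: 542 ns is already measured in the laboratory frame.
Total: 68.27 + 303.0 + 542.0 ns.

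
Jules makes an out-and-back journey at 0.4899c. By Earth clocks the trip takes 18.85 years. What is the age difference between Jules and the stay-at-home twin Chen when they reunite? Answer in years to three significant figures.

Δt − τ = 2.42 years

γ = 1/√(1 − 0.4899²) = 1/√0.7600 = 1.147
Jules's elapsed proper time: τ = 18.85/1.147 = 16.43 years.
Age gap = Δt − τ = 18.85 − 16.43 years.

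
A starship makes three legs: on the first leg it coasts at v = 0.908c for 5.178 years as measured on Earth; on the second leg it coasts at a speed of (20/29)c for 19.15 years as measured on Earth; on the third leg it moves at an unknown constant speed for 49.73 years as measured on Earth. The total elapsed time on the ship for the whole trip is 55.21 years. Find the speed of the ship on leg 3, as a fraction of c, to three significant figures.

Leg 1: γ = 1/√(1 − 0.908²) = 1/√0.1755 = 2.387; τ_1 = 5.178/2.387 = 2.169 years.
Leg 2: γ = 1/√(1 − (20/29)²) = 29/21 ≈ 1.381; τ_2 = 19.15/1.381 = 13.87 years.
Leg 3: speed unknown; τ_3 = 49.73/γ_3.
Total proper time: 2.169 + 13.87 + τ_3 = 55.21, so τ_3 = 55.21 − 16.04 = 39.17 years.
γ_3 = 49.73/39.17 = 1.269; β = √(1 − 1/γ²) = √0.3795.

β = 0.616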